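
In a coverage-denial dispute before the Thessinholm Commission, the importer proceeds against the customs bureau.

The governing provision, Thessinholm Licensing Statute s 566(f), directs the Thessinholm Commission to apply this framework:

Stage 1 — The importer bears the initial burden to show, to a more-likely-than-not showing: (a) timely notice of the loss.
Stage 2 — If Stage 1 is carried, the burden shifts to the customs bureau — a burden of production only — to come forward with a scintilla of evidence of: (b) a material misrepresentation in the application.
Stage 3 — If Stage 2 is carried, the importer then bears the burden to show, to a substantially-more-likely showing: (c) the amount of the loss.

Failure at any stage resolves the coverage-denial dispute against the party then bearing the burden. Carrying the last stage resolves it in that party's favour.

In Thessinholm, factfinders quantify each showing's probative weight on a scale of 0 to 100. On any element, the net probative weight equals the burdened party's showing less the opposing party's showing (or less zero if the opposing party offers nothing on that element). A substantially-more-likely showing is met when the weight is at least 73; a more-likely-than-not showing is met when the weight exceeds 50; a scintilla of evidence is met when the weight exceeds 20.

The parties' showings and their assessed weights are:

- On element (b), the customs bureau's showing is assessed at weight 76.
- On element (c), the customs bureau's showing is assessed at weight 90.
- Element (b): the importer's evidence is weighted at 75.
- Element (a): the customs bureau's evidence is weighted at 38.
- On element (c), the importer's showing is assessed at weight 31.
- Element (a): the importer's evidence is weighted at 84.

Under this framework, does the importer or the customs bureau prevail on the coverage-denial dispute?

customs bureau

Stage 1 (importer, a more-likely-than-not showing, weight exceeds 50): (a) net 84−38=46 ≤ 50 — fails.
  The importer does not carry Stage 1.
So the customs bureau prevails.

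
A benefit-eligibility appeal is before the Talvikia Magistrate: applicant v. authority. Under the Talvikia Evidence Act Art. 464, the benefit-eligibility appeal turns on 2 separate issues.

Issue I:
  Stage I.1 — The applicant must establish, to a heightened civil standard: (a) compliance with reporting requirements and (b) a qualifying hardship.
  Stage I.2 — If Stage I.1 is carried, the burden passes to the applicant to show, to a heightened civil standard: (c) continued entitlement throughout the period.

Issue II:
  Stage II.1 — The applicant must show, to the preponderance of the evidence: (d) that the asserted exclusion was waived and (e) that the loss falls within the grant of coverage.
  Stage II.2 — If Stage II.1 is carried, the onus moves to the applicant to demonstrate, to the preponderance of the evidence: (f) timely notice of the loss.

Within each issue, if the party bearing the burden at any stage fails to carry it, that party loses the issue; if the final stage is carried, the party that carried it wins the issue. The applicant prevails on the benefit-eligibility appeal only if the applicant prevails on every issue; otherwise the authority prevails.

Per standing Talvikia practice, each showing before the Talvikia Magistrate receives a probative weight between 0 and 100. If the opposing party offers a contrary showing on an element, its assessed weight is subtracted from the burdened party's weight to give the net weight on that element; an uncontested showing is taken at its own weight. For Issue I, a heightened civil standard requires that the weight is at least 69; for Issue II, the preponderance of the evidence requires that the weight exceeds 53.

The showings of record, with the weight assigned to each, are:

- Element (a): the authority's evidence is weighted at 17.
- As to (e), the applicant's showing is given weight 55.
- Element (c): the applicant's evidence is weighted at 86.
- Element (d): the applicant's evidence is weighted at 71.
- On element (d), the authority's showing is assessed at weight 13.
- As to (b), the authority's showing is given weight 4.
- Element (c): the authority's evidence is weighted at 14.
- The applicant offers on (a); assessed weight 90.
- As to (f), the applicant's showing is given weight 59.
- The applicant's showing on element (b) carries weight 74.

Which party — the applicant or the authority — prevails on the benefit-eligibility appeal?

applicant

— Issue I —
At Stage I.1 the applicant must meet a heightened civil standard (weight is at least 69): on (a) the weight is 90 less the opposing 17 gives net 73, which does reach 69, so (a) meets the standard; on (b) the weight is 74 less the opposing 4 gives net 70, ≥ 69, so (b) meets the standard.
  All elements met. The applicant retains the burden for Stage I.2.
At Stage I.2 the applicant must meet a heightened civil standard (weight is at least 69): on (c) the weight is 86 less the opposing 14 gives net 72, which does reach 69, so (c) meets the standard.
  All elements met at the final stage.
All stages carried — the applicant prevails on this issue.
— Issue II —
Stage II.1 (applicant, the preponderance of the evidence, weight exceeds 53): (d) net 71−13=58 > 53 — meets; (e) 55 > 53 — meets.
  All elements met. The applicant retains the burden for Stage II.2.
Stage II.2 (applicant, the preponderance of the evidence, weight exceeds 53): (f) 59 > 53 — meets.
  The applicant carries the last stage.
Every stage carried; the applicant prevails on this issue.
Per-issue: Issue I → applicant; Issue II → applicant. The applicant must prevail on every issue; overall, the applicant prevails.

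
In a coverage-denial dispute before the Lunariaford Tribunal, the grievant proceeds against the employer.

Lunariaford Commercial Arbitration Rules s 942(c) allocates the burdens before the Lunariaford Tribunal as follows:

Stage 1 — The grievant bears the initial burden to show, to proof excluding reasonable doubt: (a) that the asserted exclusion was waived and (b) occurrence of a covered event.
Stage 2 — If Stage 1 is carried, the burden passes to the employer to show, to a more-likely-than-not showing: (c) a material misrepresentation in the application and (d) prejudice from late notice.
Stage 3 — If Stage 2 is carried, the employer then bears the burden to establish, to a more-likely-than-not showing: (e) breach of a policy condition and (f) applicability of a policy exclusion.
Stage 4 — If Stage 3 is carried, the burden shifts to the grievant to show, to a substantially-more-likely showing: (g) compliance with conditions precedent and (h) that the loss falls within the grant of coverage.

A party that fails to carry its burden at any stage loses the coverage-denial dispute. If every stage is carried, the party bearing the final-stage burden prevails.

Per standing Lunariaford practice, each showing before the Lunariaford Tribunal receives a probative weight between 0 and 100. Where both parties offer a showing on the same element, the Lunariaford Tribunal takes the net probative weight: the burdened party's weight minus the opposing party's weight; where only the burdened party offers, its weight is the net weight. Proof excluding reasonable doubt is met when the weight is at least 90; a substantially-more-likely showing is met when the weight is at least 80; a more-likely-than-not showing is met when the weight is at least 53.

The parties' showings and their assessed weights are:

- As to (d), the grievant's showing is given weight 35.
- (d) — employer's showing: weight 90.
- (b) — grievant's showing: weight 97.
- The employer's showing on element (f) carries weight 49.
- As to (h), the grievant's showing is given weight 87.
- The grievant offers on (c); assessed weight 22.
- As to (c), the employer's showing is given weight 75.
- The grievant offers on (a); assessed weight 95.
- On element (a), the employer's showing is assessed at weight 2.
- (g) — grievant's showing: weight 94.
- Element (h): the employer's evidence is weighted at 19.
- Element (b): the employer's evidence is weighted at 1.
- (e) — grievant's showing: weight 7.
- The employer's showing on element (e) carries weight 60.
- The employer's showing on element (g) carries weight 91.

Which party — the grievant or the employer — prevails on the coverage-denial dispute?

At Stage 1 the grievant must meet proof excluding reasonable doubt (weight is at least 90): on (a) the weight is 95 less the opposing 2 gives net 93, ≥ 90, so (a) meets the standard; on (b) the weight is 97 less the opposing 1 gives net 96, which does reach 90, so (b) meets the standard.
  All elements met. The burden passes to the employer.
At Stage 2 the employer must meet a more-likely-than-not showing (weight is at least 53): on (c) the weight is 75 less the opposing 22 gives net 53, ≥ 53, so (c) meets the standard; on (d) the weight is 90 less the opposing 35 gives net 55, ≥ 53, so (d) meets the standard.
  Stage 2 carried; the burden remains with the employer.
At Stage 3 the employer must meet a more-likely-than-not showing (weight is at least 53): on (e) the weight is 60 less the opposing 7 gives net 53, which does reach 53, so (e) meets the standard; on (f) the weight is 49, < 53, so (f) does not meet the standard.
  The employer does not carry Stage 3.
The grievant prevails.

grievant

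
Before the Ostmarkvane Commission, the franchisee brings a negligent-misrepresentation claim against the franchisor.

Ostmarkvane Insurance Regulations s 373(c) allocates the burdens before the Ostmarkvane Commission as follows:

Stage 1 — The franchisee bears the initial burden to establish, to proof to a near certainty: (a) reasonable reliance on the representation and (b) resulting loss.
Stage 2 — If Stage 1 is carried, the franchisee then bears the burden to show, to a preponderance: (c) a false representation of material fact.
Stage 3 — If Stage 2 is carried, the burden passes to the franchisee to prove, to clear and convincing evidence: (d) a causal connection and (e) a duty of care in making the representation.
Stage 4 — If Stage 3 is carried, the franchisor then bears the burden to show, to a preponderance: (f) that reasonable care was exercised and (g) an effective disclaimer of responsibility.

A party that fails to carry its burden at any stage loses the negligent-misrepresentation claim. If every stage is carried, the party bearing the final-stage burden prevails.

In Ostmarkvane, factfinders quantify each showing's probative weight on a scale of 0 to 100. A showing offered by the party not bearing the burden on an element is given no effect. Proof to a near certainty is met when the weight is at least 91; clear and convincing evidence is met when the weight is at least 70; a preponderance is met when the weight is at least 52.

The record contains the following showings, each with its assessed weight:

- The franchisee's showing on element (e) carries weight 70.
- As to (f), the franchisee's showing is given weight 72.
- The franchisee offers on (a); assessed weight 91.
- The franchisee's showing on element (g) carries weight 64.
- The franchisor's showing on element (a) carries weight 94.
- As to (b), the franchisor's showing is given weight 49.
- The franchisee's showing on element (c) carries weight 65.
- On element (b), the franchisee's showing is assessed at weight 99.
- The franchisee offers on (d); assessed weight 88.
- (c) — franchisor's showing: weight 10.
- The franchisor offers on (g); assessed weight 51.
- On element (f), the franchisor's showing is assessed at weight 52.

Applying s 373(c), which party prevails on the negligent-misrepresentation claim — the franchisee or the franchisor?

Stage 1 — burden on franchisee; standard: proof to a near certainty (weight is at least 91).
    (a): 91 (franchisor's 94 disregarded) ≥ 91 [met]
    (b): 99 (franchisor's 49 disregarded) ≥ 91 [met]
  Stage 1 carried; the burden remains with the franchisee.
Stage 2 — burden on franchisee; standard: a preponderance (weight is at least 52).
    (c): 65 (franchisor's 10 disregarded) ≥ 52 [met]
  All elements met. The franchisee retains the burden for Stage 3.
Stage 3 — burden on franchisee; standard: clear and convincing evidence (weight is at least 70).
    (d): 88 ≥ 70 [met]
    (e): 70 ≥ 70 [met]
  The franchisee carries Stage 3; the franchisor now bears the burden.
Stage 4 — burden on franchisor; standard: a preponderance (weight is at least 52).
    (f): 52 (franchisee's 72 disregarded) ≥ 52 [met]
    (g): 51 (franchisee's 64 disregarded) < 52 [not met]
  Not every element is met, so the franchisor fails to carry Stage 4.
So the franchisee prevails.

franchisee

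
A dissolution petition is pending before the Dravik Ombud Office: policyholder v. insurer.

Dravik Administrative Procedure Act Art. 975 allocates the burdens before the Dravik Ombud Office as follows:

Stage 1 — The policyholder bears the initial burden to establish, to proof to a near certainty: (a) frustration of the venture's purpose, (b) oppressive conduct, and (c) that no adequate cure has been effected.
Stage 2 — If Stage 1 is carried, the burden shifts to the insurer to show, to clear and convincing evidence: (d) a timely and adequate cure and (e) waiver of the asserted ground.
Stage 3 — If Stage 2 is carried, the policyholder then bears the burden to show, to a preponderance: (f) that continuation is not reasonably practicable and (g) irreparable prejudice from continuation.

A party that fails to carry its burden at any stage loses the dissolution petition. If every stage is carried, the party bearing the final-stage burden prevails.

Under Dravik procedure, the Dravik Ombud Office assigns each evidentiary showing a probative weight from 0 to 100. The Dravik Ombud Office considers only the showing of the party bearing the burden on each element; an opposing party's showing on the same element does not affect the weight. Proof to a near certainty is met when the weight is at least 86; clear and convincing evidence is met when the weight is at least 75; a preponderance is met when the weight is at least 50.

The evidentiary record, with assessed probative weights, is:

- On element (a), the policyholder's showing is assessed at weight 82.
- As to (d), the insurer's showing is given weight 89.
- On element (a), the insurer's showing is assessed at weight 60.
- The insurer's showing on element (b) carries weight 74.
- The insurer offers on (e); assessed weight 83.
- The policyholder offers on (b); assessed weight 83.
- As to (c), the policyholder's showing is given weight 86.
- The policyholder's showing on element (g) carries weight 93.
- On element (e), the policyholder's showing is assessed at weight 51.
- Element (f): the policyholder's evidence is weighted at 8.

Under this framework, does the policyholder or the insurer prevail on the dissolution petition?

At Stage 1 the policyholder must meet proof to a near certainty (weight is at least 86): on (a) the weight is 82 (the insurer's 60 is given no effect), which does not reach 86, so (a) does not meet the standard; on (b) the weight is 83 (the insurer's 74 is given no effect), < 86, so (b) does not meet the standard; on (c) the weight is 86, which does reach 86, so (c) meets the standard.
  The policyholder does not carry Stage 1.
So the insurer prevails.

insurer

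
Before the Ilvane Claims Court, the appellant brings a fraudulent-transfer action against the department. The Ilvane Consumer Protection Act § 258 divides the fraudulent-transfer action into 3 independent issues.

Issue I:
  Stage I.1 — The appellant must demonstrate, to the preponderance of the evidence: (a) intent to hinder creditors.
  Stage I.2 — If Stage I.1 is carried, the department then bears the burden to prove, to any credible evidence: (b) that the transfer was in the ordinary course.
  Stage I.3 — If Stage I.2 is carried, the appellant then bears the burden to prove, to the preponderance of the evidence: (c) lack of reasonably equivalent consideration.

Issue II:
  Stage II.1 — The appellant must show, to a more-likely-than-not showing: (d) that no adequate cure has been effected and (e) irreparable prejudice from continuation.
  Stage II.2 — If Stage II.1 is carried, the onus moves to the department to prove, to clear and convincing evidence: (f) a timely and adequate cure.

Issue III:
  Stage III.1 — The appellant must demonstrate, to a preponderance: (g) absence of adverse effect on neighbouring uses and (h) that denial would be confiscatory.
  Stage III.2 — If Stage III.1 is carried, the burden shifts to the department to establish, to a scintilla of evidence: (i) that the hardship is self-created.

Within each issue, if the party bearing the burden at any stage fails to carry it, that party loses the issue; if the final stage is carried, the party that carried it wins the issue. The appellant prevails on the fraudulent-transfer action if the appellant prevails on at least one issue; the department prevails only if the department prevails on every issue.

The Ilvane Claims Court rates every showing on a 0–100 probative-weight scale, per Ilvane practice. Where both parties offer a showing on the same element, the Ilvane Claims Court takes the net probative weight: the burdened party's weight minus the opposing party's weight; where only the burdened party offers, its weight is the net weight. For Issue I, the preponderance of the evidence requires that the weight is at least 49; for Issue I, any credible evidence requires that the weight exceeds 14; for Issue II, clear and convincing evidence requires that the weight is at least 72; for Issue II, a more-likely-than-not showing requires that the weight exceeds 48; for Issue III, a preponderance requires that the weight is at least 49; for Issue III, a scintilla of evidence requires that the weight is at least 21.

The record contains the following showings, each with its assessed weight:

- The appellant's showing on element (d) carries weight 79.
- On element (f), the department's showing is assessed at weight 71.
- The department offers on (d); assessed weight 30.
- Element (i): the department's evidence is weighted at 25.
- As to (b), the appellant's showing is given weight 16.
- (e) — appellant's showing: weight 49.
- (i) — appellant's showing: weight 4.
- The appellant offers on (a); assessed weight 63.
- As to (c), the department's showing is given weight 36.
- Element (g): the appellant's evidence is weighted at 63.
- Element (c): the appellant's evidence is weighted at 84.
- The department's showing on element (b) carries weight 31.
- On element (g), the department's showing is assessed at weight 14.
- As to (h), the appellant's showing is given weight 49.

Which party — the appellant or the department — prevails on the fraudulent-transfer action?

appellant

— Issue I —
Stage I.1 (appellant, the preponderance of the evidence, weight is at least 49): (a) 63 ≥ 49 — meets.
  All elements met. The burden passes to the department.
Stage I.2 (department, any credible evidence, weight exceeds 14): (b) net 31−16=15 > 14 — meets.
  All elements met. The burden passes to the appellant.
Stage I.3 (appellant, the preponderance of the evidence, weight is at least 49): (c) net 84−36=48 < 49 — fails.
  Stage I.3 not carried; the appellant fails its burden.
So the department prevails on this issue.
— Issue II —
Stage II.1 — burden on appellant; standard: a more-likely-than-not showing (weight exceeds 48).
    (d): 79 − 30 = 49 > 48 [met]
    (e): 49 > 48 [met]
  All elements met. The burden passes to the department.
Stage II.2 — burden on department; standard: clear and convincing evidence (weight is at least 72).
    (f): 71 < 72 [not met]
  Not every element is met, so the department fails to carry Stage II.2.
So the appellant prevails on this issue.
— Issue III —
At Stage III.1 the appellant must meet a preponderance (weight is at least 49): on (g) the weight is 63 less the opposing 14 gives net 49, which does reach 49, so (g) meets the standard; on (h) the weight is 49, which does reach 49, so (h) meets the standard.
  All elements met. The burden passes to the department.
At Stage III.2 the department must meet a scintilla of evidence (weight is at least 21): on (i) the weight is 25 less the opposing 4 gives net 21, which does reach 21, so (i) meets the standard.
  Stage III.2 carried; the final stage is satisfied.
With every stage satisfied, the department prevails on this issue.
Per-issue: Issue I → department; Issue II → appellant; Issue III → department. The appellant must prevail on at least one issue; overall, the appellant prevails.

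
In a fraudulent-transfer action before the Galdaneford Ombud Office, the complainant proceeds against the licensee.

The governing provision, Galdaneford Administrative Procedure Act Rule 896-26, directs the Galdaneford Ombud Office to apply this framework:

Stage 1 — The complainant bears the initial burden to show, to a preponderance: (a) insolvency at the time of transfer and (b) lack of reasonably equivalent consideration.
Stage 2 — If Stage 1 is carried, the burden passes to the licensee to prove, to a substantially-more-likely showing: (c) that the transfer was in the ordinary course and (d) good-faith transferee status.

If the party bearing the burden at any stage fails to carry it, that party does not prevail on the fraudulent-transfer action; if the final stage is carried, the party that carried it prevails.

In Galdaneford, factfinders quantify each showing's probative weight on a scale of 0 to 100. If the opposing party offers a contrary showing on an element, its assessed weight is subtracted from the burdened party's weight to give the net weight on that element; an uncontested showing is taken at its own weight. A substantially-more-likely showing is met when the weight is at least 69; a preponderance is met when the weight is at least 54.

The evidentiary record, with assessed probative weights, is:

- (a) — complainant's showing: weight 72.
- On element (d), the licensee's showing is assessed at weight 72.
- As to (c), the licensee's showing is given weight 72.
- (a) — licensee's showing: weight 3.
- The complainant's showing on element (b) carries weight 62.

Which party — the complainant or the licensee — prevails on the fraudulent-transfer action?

Stage 1 — burden on complainant; standard: a preponderance (weight is at least 54).
    (a): 72 − 3 = 69 ≥ 54 [met]
    (b): 62 ≥ 54 [met]
  Stage 1 carried; the burden shifts to the licensee.
Stage 2 — burden on licensee; standard: a substantially-more-likely showing (weight is at least 69).
    (c): 72 ≥ 69 [met]
    (d): 72 ≥ 69 [met]
  The licensee carries the last stage.
Every stage carried; the licensee prevails.

licensee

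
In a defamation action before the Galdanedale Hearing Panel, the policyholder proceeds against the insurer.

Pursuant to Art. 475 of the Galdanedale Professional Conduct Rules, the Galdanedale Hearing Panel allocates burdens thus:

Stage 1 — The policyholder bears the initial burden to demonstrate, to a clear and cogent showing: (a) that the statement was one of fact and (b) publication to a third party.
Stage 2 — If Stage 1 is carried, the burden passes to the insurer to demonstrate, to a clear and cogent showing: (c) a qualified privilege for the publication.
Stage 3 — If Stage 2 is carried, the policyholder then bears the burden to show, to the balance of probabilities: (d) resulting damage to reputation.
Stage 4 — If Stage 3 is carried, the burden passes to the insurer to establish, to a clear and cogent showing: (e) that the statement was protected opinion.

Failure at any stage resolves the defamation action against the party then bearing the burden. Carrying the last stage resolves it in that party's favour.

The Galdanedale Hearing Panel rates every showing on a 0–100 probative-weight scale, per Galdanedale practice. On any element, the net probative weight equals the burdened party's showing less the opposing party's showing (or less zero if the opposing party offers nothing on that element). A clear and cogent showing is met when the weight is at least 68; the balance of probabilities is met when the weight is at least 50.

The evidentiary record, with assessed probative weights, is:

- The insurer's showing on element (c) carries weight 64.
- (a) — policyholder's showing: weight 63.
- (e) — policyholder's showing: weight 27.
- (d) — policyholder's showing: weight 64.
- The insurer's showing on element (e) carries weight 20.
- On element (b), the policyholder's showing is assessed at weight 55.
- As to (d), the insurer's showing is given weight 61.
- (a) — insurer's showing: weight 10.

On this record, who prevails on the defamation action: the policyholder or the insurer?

insurer

Stage 1 — burden on policyholder; standard: a clear and cogent showing (weight is at least 68).
    (a): 63 − 10 = 53 < 68 [not met]
    (b): 55 < 68 [not met]
  Not every element is met, so the policyholder fails to carry Stage 1.
So the insurer prevails.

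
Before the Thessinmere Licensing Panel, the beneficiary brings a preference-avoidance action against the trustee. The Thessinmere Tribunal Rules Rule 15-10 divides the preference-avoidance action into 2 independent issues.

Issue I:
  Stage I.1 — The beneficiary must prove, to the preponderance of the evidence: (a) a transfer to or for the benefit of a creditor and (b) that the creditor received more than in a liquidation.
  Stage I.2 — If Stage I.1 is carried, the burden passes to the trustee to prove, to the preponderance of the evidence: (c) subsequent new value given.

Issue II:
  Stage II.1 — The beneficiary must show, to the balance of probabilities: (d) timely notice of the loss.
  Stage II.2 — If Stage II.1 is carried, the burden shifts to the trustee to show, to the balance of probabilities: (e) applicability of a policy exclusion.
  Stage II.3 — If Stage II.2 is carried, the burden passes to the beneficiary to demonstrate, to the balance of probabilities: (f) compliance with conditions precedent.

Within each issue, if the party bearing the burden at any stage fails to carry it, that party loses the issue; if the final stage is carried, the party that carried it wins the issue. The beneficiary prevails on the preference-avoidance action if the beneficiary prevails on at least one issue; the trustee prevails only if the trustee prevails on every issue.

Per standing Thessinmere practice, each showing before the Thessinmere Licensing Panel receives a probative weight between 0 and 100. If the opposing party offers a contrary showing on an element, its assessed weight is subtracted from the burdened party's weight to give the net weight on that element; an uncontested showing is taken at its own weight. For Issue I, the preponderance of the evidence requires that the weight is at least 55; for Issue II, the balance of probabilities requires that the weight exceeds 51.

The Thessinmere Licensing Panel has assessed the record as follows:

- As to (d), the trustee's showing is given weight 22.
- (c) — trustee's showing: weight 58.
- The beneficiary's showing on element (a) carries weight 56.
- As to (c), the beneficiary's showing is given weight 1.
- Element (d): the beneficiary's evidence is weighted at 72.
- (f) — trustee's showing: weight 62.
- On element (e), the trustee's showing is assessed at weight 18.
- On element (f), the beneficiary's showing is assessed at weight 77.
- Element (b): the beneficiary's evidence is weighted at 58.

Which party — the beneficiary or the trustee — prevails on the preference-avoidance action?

— Issue I —
Stage I.1 — burden on beneficiary; standard: the preponderance of the evidence (weight is at least 55).
    (a): 56 ≥ 55 [met]
    (b): 58 ≥ 55 [met]
  Stage I.1 is satisfied; the onus moves to the trustee.
Stage I.2 — burden on trustee; standard: the preponderance of the evidence (weight is at least 55).
    (c): 58 − 1 = 57 ≥ 55 [met]
  The trustee carries the last stage.
All stages carried — the trustee prevails on this issue.
— Issue II —
Stage II.1 (beneficiary, the balance of probabilities, weight exceeds 51): (d) net 72−22=50 ≤ 51 — fails.
  The beneficiary does not carry Stage II.1.
So the trustee prevails on this issue.
Per-issue: Issue I → trustee; Issue II → trustee. The beneficiary must prevail on at least one issue; overall, the trustee prevails.

trustee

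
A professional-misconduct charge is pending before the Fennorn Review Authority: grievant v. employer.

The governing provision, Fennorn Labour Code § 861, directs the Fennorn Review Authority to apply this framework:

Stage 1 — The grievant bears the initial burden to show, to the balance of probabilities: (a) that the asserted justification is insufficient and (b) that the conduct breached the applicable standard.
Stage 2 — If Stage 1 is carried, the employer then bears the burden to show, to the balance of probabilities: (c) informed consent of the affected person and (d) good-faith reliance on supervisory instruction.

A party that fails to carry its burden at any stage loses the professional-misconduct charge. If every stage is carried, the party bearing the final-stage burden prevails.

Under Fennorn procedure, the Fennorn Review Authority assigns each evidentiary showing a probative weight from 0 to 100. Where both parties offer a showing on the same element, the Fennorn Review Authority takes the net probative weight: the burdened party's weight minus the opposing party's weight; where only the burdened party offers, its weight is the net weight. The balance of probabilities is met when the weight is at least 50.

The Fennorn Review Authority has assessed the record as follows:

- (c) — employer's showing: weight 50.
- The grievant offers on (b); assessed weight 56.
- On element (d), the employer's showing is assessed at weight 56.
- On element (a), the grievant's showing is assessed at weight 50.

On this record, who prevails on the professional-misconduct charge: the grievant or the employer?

At Stage 1 the grievant must meet the balance of probabilities (weight is at least 50): on (a) the weight is 50, ≥ 50, so (a) meets the standard; on (b) the weight is 56, ≥ 50, so (b) meets the standard.
  Stage 1 carried; the burden shifts to the employer.
At Stage 2 the employer must meet the balance of probabilities (weight is at least 50): on (c) the weight is 50, ≥ 50, so (c) meets the standard; on (d) the weight is 56, ≥ 50, so (d) meets the standard.
  All elements met at the final stage.
Every stage carried; the employer prevails.

employer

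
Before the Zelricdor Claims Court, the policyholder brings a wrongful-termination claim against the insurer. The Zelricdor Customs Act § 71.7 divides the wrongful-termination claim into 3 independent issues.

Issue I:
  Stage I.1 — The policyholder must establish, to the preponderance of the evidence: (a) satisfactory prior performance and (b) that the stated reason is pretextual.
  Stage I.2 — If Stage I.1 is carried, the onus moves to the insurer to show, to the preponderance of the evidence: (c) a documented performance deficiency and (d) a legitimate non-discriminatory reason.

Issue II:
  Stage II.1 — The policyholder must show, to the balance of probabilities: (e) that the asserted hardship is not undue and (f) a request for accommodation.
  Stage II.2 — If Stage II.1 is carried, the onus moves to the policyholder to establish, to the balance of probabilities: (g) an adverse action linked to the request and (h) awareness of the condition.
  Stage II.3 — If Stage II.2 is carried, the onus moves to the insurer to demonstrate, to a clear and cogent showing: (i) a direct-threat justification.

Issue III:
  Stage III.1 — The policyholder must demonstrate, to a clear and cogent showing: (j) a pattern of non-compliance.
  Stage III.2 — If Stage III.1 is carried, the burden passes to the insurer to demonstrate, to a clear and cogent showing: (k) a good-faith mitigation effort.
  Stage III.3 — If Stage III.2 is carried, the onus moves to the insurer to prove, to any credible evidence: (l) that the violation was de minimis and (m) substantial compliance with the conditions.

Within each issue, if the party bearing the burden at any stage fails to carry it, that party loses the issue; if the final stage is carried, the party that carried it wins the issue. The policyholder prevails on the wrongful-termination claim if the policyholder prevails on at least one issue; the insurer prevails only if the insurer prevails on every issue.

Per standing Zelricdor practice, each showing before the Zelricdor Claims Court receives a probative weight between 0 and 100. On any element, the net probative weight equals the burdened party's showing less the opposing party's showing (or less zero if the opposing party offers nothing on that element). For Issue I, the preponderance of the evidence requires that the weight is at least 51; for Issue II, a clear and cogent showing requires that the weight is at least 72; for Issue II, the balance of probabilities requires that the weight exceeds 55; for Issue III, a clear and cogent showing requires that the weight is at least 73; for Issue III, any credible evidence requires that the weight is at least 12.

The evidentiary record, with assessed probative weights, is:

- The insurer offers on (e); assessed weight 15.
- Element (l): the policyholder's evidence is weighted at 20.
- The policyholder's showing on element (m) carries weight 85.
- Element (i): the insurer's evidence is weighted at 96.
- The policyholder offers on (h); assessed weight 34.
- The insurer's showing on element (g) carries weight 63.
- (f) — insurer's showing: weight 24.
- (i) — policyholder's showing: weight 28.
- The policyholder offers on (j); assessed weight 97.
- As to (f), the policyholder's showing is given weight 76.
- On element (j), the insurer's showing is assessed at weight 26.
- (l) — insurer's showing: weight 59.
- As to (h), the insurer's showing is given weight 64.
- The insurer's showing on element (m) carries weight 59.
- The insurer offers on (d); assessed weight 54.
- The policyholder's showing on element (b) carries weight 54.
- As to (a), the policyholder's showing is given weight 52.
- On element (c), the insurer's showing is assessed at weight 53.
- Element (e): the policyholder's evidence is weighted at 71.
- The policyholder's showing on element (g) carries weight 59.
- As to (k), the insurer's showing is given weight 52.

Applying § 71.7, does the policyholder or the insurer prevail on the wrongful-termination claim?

— Issue I —
Stage I.1 (policyholder, the preponderance of the evidence, weight is at least 51): (a) 52 ≥ 51 — meets; (b) 54 ≥ 51 — meets.
  Stage I.1 is satisfied; the onus moves to the insurer.
Stage I.2 (insurer, the preponderance of the evidence, weight is at least 51): (c) 53 ≥ 51 — meets; (d) 54 ≥ 51 — meets.
  All elements met at the final stage.
All stages carried — the insurer prevails on this issue.
— Issue II —
Stage II.1 — burden on policyholder; standard: the balance of probabilities (weight exceeds 55).
    (e): 71 − 15 = 56 > 55 [met]
    (f): 76 − 24 = 52 ≤ 55 [not met]
  Not every element is met, so the policyholder fails to carry Stage II.1.
So the insurer prevails on this issue.
— Issue III —
Stage III.1 — burden on policyholder; standard: a clear and cogent showing (weight is at least 73).
    (j): 97 − 26 = 71 < 73 [not met]
  Stage III.1 not carried; the policyholder fails its burden.
The insurer prevails on this issue.
Per-issue: Issue I → insurer; Issue II → insurer; Issue III → insurer. The policyholder must prevail on at least one issue; overall, the insurer prevails.

insurer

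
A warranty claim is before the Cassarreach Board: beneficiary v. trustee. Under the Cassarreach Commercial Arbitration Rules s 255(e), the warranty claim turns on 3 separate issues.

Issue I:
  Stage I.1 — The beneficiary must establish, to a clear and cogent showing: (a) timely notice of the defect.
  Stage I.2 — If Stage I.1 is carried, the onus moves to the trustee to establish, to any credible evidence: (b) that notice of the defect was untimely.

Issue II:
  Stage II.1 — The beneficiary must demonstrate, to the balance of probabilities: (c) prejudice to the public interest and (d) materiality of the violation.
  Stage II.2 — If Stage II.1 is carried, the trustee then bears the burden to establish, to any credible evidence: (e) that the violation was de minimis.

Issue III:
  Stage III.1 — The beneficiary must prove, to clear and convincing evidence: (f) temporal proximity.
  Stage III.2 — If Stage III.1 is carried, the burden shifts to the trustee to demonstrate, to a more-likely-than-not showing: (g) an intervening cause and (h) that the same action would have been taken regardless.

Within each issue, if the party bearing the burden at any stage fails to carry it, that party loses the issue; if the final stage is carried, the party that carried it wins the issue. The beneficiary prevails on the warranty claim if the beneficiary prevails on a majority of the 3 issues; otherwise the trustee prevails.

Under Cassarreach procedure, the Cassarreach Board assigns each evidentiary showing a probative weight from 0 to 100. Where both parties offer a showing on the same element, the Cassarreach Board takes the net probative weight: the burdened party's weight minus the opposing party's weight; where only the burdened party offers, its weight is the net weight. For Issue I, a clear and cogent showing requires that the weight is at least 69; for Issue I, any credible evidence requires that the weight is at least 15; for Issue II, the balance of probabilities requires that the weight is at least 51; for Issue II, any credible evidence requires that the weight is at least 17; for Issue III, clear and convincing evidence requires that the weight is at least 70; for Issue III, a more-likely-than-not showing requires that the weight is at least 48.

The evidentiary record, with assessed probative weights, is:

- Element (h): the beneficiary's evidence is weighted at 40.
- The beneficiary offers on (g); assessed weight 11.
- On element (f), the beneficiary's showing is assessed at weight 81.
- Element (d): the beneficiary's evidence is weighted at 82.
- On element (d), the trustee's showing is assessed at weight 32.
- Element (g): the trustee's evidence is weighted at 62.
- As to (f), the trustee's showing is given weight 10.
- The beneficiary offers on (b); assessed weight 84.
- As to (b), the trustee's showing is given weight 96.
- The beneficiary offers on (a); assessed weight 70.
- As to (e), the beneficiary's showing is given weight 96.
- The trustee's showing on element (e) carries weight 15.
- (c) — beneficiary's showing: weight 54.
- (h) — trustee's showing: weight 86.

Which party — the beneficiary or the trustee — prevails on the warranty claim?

— Issue I —
At Stage I.1 the beneficiary must meet a clear and cogent showing (weight is at least 69): on (a) the weight is 70, which does reach 69, so (a) meets the standard.
  All elements met. The burden passes to the trustee.
At Stage I.2 the trustee must meet any credible evidence (weight is at least 15): on (b) the weight is 96 less the opposing 84 gives net 12, which does not reach 15, so (b) does not meet the standard.
  Stage I.2 not carried; the trustee fails its burden.
So the beneficiary prevails on this issue.
— Issue II —
Stage II.1 (beneficiary, the balance of probabilities, weight is at least 51): (c) 54 ≥ 51 — meets; (d) net 82−32=50 < 51 — fails.
  Not every element is met, so the beneficiary fails to carry Stage II.1.
The trustee prevails on this issue.
— Issue III —
At Stage III.1 the beneficiary must meet clear and convincing evidence (weight is at least 70): on (f) the weight is 81 less the opposing 10 gives net 71, which does reach 70, so (f) meets the standard.
  Stage III.1 carried; the burden shifts to the trustee.
At Stage III.2 the trustee must meet a more-likely-than-not showing (weight is at least 48): on (g) the weight is 62 less the opposing 11 gives net 51, ≥ 48, so (g) meets the standard; on (h) the weight is 86 less the opposing 40 gives net 46, < 48, so (h) does not meet the standard.
  Stage III.2 not carried; the trustee fails its burden.
The beneficiary prevails on this issue.
Per-issue: Issue I → beneficiary; Issue II → trustee; Issue III → beneficiary. The beneficiary must prevail on a majority of issues; overall, the beneficiary prevails.

beneficiary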